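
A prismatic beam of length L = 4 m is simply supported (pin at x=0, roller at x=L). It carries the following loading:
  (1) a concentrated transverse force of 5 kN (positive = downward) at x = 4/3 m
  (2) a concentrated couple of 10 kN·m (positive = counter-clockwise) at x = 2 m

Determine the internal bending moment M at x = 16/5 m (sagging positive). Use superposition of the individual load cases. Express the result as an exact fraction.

Load 1 — point force P=5 kN at a=4/3 m (b=L-a=8/3):
  M_1 = Pa(L-x)/L  [x>a] = 5·(4/3)·(4-(16/5))/4 = 4/3 kN·m
Load 2 — applied couple M₀=10 kN·m at a=2 m (b=L-a=2):
  M_2 = M₀x/L - M₀  [x>a] = 10·(16/5)/4 - 10 = -2 kN·m
Superposition: M = Σ M_i = -2/3 kN·m ≈ -0.666667 kN·m

M(16/5) = -2/3 kN·m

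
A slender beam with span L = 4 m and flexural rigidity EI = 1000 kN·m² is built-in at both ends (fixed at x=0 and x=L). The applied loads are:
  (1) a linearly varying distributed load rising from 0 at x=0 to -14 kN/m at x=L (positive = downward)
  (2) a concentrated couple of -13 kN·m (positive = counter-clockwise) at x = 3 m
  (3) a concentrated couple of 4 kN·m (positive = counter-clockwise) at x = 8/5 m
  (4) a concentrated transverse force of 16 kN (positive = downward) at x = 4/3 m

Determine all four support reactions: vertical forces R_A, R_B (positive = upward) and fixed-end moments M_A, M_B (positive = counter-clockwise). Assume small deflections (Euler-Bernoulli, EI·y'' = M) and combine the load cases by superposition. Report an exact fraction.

R_A = 26689/21600 kN, M_A = -16931/10800 kN·m, R_B = -285889/21600 kN, M_B = 109909/10800 kN·m

Load 1 — triangular load w₀=-14 kN/m (0→w₀ over full span):
  R_A = 3w₀L/20 = 3·(-14)·4/20 = -42/5 kN
  M_A = w₀L²/30 = (-14)·4²/30 = -112/15 kN·m
  R_B = 7w₀L/20 = 7·(-14)·4/20 = -98/5 kN
  M_B = -w₀L²/20 = -(-14)·4²/20 = 56/5 kN·m
Load 2 — applied couple M₀=-13 kN·m at a=3 m (b=L-a=1):
  R_A = 6M₀ab/L³ = 6·(-13)·3·1/4³ = -117/32 kN
  M_A = M₀b(2a-b)/L² = (-13)·1·(2·3-1)/4² = -65/16 kN·m
  R_B = -6M₀ab/L³ = -6·(-13)·3·1/4³ = 117/32 kN
  M_B = M₀a(2b-a)/L² = (-13)·3·(2·1-3)/4² = 39/16 kN·m
Load 3 — applied couple M₀=4 kN·m at a=8/5 m (b=L-a=12/5):
  R_A = 6M₀ab/L³ = 6·4·(8/5)·(12/5)/4³ = 36/25 kN
  M_A = M₀b(2a-b)/L² = 4·(12/5)·(2·(8/5)-(12/5))/4² = 12/25 kN·m
  R_B = -6M₀ab/L³ = -6·4·(8/5)·(12/5)/4³ = -36/25 kN
  M_B = M₀a(2b-a)/L² = 4·(8/5)·(2·(12/5)-(8/5))/4² = 32/25 kN·m
Load 4 — point force P=16 kN at a=4/3 m (b=L-a=8/3):
  R_A = Pb²(3a+b)/L³ = 16·(8/3)²·(3·(4/3)+(8/3))/4³ = 320/27 kN
  M_A = Pab²/L² = 16·(4/3)·(8/3)²/4² = 256/27 kN·m
  R_B = Pa²(a+3b)/L³ = 16·(4/3)²·((4/3)+3·(8/3))/4³ = 112/27 kN
  M_B = -Pa²b/L² = -16·(4/3)²·(8/3)/4² = -128/27 kN·m
Superposition: R_A = 26689/21600 kN, M_A = -16931/10800 kN·m, R_B = -285889/21600 kN, M_B = 109909/10800 kN·m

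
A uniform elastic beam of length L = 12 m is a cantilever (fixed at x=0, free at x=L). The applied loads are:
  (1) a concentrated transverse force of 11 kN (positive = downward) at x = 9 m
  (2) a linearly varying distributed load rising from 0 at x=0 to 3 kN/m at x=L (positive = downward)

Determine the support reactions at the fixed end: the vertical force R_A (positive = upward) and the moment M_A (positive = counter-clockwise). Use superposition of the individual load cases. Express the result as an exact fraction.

R_A = 29 kN, M_A = 243 kN·m

Load 1 — point force P=11 kN at a=9 m (b=L-a=3):
  R_A = P = 11 kN
  M_A = Pa = 11·9 = 99 kN·m
Load 2 — triangular load w₀=3 kN/m (0→w₀ over full span):
  R_A = w₀L/2 = 3·12/2 = 18 kN
  M_A = w₀L²/3 = 3·12²/3 = 144 kN·m
Superposition: R_A = 29 kN, M_A = 243 kN·m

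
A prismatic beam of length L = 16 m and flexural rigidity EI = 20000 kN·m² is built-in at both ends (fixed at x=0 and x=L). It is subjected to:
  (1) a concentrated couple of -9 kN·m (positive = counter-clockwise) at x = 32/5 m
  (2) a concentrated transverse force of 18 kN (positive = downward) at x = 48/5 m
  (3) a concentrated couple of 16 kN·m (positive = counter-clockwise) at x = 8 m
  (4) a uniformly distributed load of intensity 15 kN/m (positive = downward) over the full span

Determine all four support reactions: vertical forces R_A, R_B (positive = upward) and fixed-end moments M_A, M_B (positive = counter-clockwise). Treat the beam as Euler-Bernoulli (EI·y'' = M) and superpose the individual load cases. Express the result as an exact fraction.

R_A = 63513/500 kN, M_A = 43821/125 kN·m, R_B = 65487/500 kN, M_B = -45044/125 kN·m

Load 1 — applied couple M₀=-9 kN·m at a=32/5 m (b=L-a=48/5):
  R_A = 6M₀ab/L³ = 6·(-9)·(32/5)·(48/5)/16³ = -81/100 kN
  M_A = M₀b(2a-b)/L² = (-9)·(48/5)·(2·(32/5)-(48/5))/16² = -27/25 kN·m
  R_B = -6M₀ab/L³ = -6·(-9)·(32/5)·(48/5)/16³ = 81/100 kN
  M_B = M₀a(2b-a)/L² = (-9)·(32/5)·(2·(48/5)-(32/5))/16² = -72/25 kN·m
Load 2 — point force P=18 kN at a=48/5 m (b=L-a=32/5):
  R_A = Pb²(3a+b)/L³ = 18·(32/5)²·(3·(48/5)+(32/5))/16³ = 792/125 kN
  M_A = Pab²/L² = 18·(48/5)·(32/5)²/16² = 3456/125 kN·m
  R_B = Pa²(a+3b)/L³ = 18·(48/5)²·((48/5)+3·(32/5))/16³ = 1458/125 kN
  M_B = -Pa²b/L² = -18·(48/5)²·(32/5)/16² = -5184/125 kN·m
Load 3 — applied couple M₀=16 kN·m at a=8 m (b=L-a=8):
  R_A = 6M₀ab/L³ = 6·16·8·8/16³ = 3/2 kN
  M_A = M₀b(2a-b)/L² = 16·8·(2·8-8)/16² = 4 kN·m
  R_B = -6M₀ab/L³ = -6·16·8·8/16³ = -3/2 kN
  M_B = M₀a(2b-a)/L² = 16·8·(2·8-8)/16² = 4 kN·m
Load 4 — uniform load w=15 kN/m over full span:
  R_A = wL/2 = 15·16/2 = 120 kN
  M_A = wL²/12 = 15·16²/12 = 320 kN·m
  R_B = wL/2 = 15·16/2 = 120 kN
  M_B = -wL²/12 = -15·16²/12 = -320 kN·m
Superposition: R_A = 63513/500 kN, M_A = 43821/125 kN·m, R_B = 65487/500 kN, M_B = -45044/125 kN·m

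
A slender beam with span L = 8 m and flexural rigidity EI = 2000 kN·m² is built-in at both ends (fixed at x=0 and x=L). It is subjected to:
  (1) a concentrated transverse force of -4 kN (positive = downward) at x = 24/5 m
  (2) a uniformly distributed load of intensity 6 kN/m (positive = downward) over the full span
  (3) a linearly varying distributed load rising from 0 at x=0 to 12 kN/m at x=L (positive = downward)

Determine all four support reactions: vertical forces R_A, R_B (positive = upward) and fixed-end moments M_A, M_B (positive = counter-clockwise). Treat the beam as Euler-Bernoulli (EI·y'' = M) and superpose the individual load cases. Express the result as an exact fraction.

Load 1 — point force P=-4 kN at a=24/5 m (b=L-a=16/5):
  R_A = Pb²(3a+b)/L³ = (-4)·(16/5)²·(3·(24/5)+(16/5))/8³ = -176/125 kN
  M_A = Pab²/L² = (-4)·(24/5)·(16/5)²/8² = -384/125 kN·m
  R_B = Pa²(a+3b)/L³ = (-4)·(24/5)²·((24/5)+3·(16/5))/8³ = -324/125 kN
  M_B = -Pa²b/L² = -(-4)·(24/5)²·(16/5)/8² = 576/125 kN·m
Load 2 — uniform load w=6 kN/m over full span:
  R_A = wL/2 = 6·8/2 = 24 kN
  M_A = wL²/12 = 6·8²/12 = 32 kN·m
  R_B = wL/2 = 6·8/2 = 24 kN
  M_B = -wL²/12 = -6·8²/12 = -32 kN·m
Load 3 — triangular load w₀=12 kN/m (0→w₀ over full span):
  R_A = 3w₀L/20 = 3·12·8/20 = 72/5 kN
  M_A = w₀L²/30 = 12·8²/30 = 128/5 kN·m
  R_B = 7w₀L/20 = 7·12·8/20 = 168/5 kN
  M_B = -w₀L²/20 = -12·8²/20 = -192/5 kN·m
Superposition: R_A = 4624/125 kN, M_A = 6816/125 kN·m, R_B = 6876/125 kN, M_B = -8224/125 kN·m

R_A = 4624/125 kN, M_A = 6816/125 kN·m, R_B = 6876/125 kN, M_B = -8224/125 kN·m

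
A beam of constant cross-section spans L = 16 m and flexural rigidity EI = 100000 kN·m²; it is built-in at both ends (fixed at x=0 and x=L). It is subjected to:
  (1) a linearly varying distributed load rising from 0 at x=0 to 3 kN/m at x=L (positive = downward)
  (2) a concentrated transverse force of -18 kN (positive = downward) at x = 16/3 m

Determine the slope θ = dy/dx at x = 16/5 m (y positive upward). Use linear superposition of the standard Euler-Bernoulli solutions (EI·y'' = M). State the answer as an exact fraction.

θ(16/5) = 1312/5859375 rad

Load 1 — triangular load w₀=3 kN/m (0→w₀ over full span):
  θ_1 = -w₀(2x(L-x)(L-2x)(x+2L)+x²(L-x)²)/(120LEI) = -3·(2·(16/5)·(16-(16/5))·(16-2·(16/5))·((16/5)+2·16)+(16/5)²·(16-(16/5))²)/(120·16·100000) = -896/1953125 rad
Load 2 — point force P=-18 kN at a=16/3 m (b=L-a=32/3):
  θ_2 = -Pb²x(2aL-(3a+b)x)/(2L³EI)  [x≤a] = -(-18)·(32/3)²·(16/5)·(2·(16/3)·16-(3·(16/3)+(32/3))·(16/5))/(2·16³·100000) = 32/46875 rad
Superposition: θ = Σ θ_i = 1312/5859375 rad ≈ 0.000224 rad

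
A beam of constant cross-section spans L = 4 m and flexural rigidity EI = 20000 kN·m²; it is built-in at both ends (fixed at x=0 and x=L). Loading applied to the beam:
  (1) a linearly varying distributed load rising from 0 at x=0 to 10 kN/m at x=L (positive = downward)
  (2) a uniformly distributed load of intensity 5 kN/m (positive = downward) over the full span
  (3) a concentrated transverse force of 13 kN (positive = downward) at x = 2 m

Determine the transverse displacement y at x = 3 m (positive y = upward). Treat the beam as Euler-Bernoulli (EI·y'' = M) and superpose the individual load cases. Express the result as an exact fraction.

y(3) = -293/960000 m

Load 1 — triangular load w₀=10 kN/m (0→w₀ over full span):
  y_1 = -w₀x²(L-x)²(x+2L)/(120LEI) = -10·3²·(4-3)²·(3+2·4)/(120·4·20000) = -33/320000 m
Load 2 — uniform load w=5 kN/m over full span:
  y_2 = -wx²(L-x)²/(24EI) = -5·3²·(4-3)²/(24·20000) = -3/32000 m
Load 3 — point force P=13 kN at a=2 m (b=L-a=2):
  y_3 = -Pa²(L-x)²(3bL-(3b+a)(L-x))/(6L³EI)  [x>a] = -13·2²·(4-3)²·(3·2·4-(3·2+2)·(4-3))/(6·4³·20000) = -13/120000 m
Superposition: y = Σ y_i = -293/960000 m ≈ -0.000305 m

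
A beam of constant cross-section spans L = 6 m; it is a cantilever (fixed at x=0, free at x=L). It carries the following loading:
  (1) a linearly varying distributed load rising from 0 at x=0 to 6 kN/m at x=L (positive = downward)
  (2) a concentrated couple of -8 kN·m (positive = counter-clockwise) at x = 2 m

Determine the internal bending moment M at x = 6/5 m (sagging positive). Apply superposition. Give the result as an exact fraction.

Load 1 — triangular load w₀=6 kN/m (0→w₀ over full span):
  M_1 = w₀Lx/2 - w₀L²/3 - w₀x³/(6L) = 6·6·(6/5)/2 - 6·6²/3 - 6·(6/5)³/(6·6) = -6336/125 kN·m
Load 2 — applied couple M₀=-8 kN·m at a=2 m (b=L-a=4):
  M_2 = M₀  [x≤a] = (-8) = -8 kN·m
Superposition: M = Σ M_i = -7336/125 kN·m ≈ -58.688000 kN·m

M(6/5) = -7336/125 kN·m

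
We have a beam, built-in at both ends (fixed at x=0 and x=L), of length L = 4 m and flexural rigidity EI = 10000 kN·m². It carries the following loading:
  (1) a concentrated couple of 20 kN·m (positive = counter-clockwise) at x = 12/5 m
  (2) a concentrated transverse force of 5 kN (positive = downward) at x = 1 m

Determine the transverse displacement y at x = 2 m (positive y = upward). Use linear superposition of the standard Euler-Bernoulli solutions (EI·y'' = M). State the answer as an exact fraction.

Load 1 — applied couple M₀=20 kN·m at a=12/5 m (b=L-a=8/5):
  y_1 = (R_Ax³/6 - M_Ax²/2)/EI  [x≤a] with R_A=36/5, M_A=32/5 = ((36/5)·2³/6 - (32/5)·2²/2)/10000 = -1/3125 m
Load 2 — point force P=5 kN at a=1 m (b=L-a=3):
  y_2 = -Pa²(L-x)²(3bL-(3b+a)(L-x))/(6L³EI)  [x>a] = -5·1²·(4-2)²·(3·3·4-(3·3+1)·(4-2))/(6·4³·10000) = -1/12000 m
Superposition: y = Σ y_i = -121/300000 m ≈ -0.000403 m

y(2) = -121/300000 m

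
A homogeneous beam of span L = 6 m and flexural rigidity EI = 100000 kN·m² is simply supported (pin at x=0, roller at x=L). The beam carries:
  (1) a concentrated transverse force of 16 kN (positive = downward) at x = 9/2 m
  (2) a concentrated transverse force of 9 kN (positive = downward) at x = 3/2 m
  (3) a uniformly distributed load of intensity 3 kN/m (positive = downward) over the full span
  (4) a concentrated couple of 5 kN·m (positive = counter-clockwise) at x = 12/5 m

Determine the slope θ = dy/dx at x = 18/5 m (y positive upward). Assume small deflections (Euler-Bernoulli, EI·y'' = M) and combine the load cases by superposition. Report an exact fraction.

θ(18/5) = 69553/400000000 rad

Load 1 — point force P=16 kN at a=9/2 m (b=L-a=3/2):
  θ_1 = -Pb(L²-b²-3x²)/(6LEI)  [x≤a] = -16·(3/2)·(6²-(3/2)²-3·(18/5)²)/(6·6·100000) = 171/5000000 rad
Load 2 — point force P=9 kN at a=3/2 m (b=L-a=9/2):
  θ_2 = -Pa(2L²-6Lx+3x²+a²)/(6LEI)  [x>a] = -9·(3/2)·(2·6²-6·6·(18/5)+3·(18/5)²+(3/2)²)/(6·6·100000) = 4941/80000000 rad
Load 3 — uniform load w=3 kN/m over full span:
  θ_3 = -w(L³-6Lx²+4x³)/(24EI) = -3·(6³-6·6·(18/5)²+4·(18/5)³)/(24·100000) = 999/12500000 rad
Load 4 — applied couple M₀=5 kN·m at a=12/5 m (b=L-a=18/5):
  θ_4 = (M₀x²/(2L)-M₀(x-a)+C₁)/EI  [x>a] with C₁=M₀(3b²-L²)/(6L)=2/5 = (5·(18/5)²/(2·6)-5·((18/5)-(12/5))+(2/5))/100000 = -1/500000 rad
Superposition: θ = Σ θ_i = 69553/400000000 rad ≈ 0.000174 rad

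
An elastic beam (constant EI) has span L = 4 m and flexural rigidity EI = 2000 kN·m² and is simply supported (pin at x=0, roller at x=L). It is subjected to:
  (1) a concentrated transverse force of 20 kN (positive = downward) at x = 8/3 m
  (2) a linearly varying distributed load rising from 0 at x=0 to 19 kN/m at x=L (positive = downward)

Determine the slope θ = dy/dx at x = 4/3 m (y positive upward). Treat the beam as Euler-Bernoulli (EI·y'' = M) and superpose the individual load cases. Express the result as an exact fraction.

Load 1 — point force P=20 kN at a=8/3 m (b=L-a=4/3):
  θ_1 = -Pb(L²-b²-3x²)/(6LEI)  [x≤a] = -20·(4/3)·(4²-(4/3)²-3·(4/3)²)/(6·4·2000) = -2/405 rad
Load 2 — triangular load w₀=19 kN/m (0→w₀ over full span):
  θ_2 = -w₀(7L⁴-30L²x²+15x⁴)/(360LEI) = -19·(7·4⁴-30·4²·(4/3)²+15·(4/3)⁴)/(360·4·2000) = -988/151875 rad
Superposition: θ = Σ θ_i = -1738/151875 rad ≈ -0.011444 rad

θ(4/3) = -1738/151875 rad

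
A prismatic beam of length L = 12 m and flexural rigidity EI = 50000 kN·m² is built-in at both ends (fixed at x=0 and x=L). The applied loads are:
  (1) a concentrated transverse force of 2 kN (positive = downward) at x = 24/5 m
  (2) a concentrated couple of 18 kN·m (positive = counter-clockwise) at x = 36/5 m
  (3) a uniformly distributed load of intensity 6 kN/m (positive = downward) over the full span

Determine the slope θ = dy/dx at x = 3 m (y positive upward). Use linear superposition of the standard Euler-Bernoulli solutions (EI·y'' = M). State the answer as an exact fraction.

Load 1 — point force P=2 kN at a=24/5 m (b=L-a=36/5):
  θ_1 = -Pb²x(2aL-(3a+b)x)/(2L³EI)  [x≤a] = -2·(36/5)²·3·(2·(24/5)·12-(3·(24/5)+(36/5))·3)/(2·12³·50000) = -567/6250000 rad
Load 2 — applied couple M₀=18 kN·m at a=36/5 m (b=L-a=24/5):
  θ_2 = (R_Ax²/2 - M_Ax)/EI  [x≤a] with R_A=54/25, M_A=144/25 = ((54/25)·3²/2 - (144/25)·3)/50000 = -189/1250000 rad
Load 3 — uniform load w=6 kN/m over full span:
  θ_3 = -wx(L-x)(L-2x)/(12EI) = -6·3·(12-3)·(12-2·3)/(12·50000) = -81/50000 rad
Superposition: θ = Σ θ_i = -11637/6250000 rad ≈ -0.001862 rad

θ(3) = -11637/6250000 rad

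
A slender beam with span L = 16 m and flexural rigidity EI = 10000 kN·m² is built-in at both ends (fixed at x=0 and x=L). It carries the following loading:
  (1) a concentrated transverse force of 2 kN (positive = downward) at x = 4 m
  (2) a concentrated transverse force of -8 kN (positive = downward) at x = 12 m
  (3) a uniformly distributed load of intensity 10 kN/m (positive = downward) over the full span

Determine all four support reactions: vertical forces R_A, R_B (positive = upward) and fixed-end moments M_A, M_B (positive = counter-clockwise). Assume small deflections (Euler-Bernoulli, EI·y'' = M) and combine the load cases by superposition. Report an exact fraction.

Load 1 — point force P=2 kN at a=4 m (b=L-a=12):
  R_A = Pb²(3a+b)/L³ = 2·12²·(3·4+12)/16³ = 27/16 kN
  M_A = Pab²/L² = 2·4·12²/16² = 9/2 kN·m
  R_B = Pa²(a+3b)/L³ = 2·4²·(4+3·12)/16³ = 5/16 kN
  M_B = -Pa²b/L² = -2·4²·12/16² = -3/2 kN·m
Load 2 — point force P=-8 kN at a=12 m (b=L-a=4):
  R_A = Pb²(3a+b)/L³ = (-8)·4²·(3·12+4)/16³ = -5/4 kN
  M_A = Pab²/L² = (-8)·12·4²/16² = -6 kN·m
  R_B = Pa²(a+3b)/L³ = (-8)·12²·(12+3·4)/16³ = -27/4 kN
  M_B = -Pa²b/L² = -(-8)·12²·4/16² = 18 kN·m
Load 3 — uniform load w=10 kN/m over full span:
  R_A = wL/2 = 10·16/2 = 80 kN
  M_A = wL²/12 = 10·16²/12 = 640/3 kN·m
  R_B = wL/2 = 10·16/2 = 80 kN
  M_B = -wL²/12 = -10·16²/12 = -640/3 kN·m
Superposition: R_A = 1287/16 kN, M_A = 1271/6 kN·m, R_B = 1177/16 kN, M_B = -1181/6 kN·m

R_A = 1287/16 kN, M_A = 1271/6 kN·m, R_B = 1177/16 kN, M_B = -1181/6 kN·m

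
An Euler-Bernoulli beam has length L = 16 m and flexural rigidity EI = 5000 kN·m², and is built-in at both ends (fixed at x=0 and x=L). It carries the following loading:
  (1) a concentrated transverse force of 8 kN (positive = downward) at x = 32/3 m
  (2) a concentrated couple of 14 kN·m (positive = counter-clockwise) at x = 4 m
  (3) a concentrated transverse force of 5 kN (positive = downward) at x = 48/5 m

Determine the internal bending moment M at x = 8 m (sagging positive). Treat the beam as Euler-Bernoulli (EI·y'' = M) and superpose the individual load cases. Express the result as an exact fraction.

Load 1 — point force P=8 kN at a=32/3 m (b=L-a=16/3):
  M_1 = Pb²(3a+b)x/L³ - Pab²/L²  [x≤a] = 8·(16/3)²·(3·(32/3)+(16/3))·8/16³ - 8·(32/3)·(16/3)²/16² = 64/9 kN·m
Load 2 — applied couple M₀=14 kN·m at a=4 m (b=L-a=12):
  M_2 = R_Ax - M_A - M₀  [x>a] with R_A=63/64, M_A=-21/8 = (63/64)·8 - (-21/8) - 14 = -7/2 kN·m
Load 3 — point force P=5 kN at a=48/5 m (b=L-a=32/5):
  M_3 = Pb²(3a+b)x/L³ - Pab²/L²  [x≤a] = 5·(32/5)²·(3·(48/5)+(32/5))·8/16³ - 5·(48/5)·(32/5)²/16² = 32/5 kN·m
Superposition: M = Σ M_i = 901/90 kN·m ≈ 10.011111 kN·m

M(8) = 901/90 kN·m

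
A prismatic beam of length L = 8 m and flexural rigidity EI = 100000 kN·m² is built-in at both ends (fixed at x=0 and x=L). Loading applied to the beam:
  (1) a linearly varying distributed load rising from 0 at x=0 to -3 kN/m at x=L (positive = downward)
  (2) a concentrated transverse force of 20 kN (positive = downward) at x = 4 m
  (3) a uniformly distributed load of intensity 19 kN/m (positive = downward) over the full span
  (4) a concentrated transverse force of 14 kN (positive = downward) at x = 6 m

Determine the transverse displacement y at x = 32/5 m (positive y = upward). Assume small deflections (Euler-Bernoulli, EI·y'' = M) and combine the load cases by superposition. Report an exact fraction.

Load 1 — triangular load w₀=-3 kN/m (0→w₀ over full span):
  y_1 = -w₀x²(L-x)²(x+2L)/(120LEI) = -(-3)·(32/5)²·(8-(32/5))²·((32/5)+2·8)/(120·8·100000) = 3584/48828125 m
Load 2 — point force P=20 kN at a=4 m (b=L-a=4):
  y_2 = -Pa²(L-x)²(3bL-(3b+a)(L-x))/(6L³EI)  [x>a] = -20·4²·(8-(32/5))²·(3·4·8-(3·4+4)·(8-(32/5)))/(6·8³·100000) = -44/234375 m
Load 3 — uniform load w=19 kN/m over full span:
  y_3 = -wx²(L-x)²/(24EI) = -19·(32/5)²·(8-(32/5))²/(24·100000) = -4864/5859375 m
Load 4 — point force P=14 kN at a=6 m (b=L-a=2):
  y_4 = -Pa²(L-x)²(3bL-(3b+a)(L-x))/(6L³EI)  [x>a] = -14·6²·(8-(32/5))²·(3·2·8-(3·2+6)·(8-(32/5)))/(6·8³·100000) = -189/1562500 m
Superposition: y = Σ y_i = -208089/195312500 m ≈ -0.001065 m

y(32/5) = -208089/195312500 m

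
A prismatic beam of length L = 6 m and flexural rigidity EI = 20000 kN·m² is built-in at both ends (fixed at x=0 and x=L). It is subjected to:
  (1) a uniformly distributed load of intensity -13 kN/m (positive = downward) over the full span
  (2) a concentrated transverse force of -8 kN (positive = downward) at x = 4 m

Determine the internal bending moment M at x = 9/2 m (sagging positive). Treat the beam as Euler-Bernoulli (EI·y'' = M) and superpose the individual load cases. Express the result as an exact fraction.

M(9/2) = -479/72 kN·m

Load 1 — uniform load w=-13 kN/m over full span:
  M_1 = wLx/2 - wL²/12 - wx²/2 = (-13)·6·(9/2)/2 - (-13)·6²/12 - (-13)·(9/2)²/2 = -39/8 kN·m
Load 2 — point force P=-8 kN at a=4 m (b=L-a=2):
  M_2 = Pa²(a+3b)(L-x)/L³ - Pa²b/L²  [x>a] = (-8)·4²·(4+3·2)·(6-(9/2))/6³ - (-8)·4²·2/6² = -16/9 kN·m
Superposition: M = Σ M_i = -479/72 kN·m ≈ -6.652778 kN·m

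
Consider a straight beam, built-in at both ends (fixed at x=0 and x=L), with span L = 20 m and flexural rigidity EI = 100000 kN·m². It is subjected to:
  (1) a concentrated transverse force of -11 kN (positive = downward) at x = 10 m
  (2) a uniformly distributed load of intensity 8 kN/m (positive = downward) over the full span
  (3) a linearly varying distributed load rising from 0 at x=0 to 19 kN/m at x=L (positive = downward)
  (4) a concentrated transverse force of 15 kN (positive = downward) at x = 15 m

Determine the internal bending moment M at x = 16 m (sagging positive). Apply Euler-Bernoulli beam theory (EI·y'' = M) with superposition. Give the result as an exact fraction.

Load 1 — point force P=-11 kN at a=10 m (b=L-a=10):
  M_1 = Pa²(a+3b)(L-x)/L³ - Pa²b/L²  [x>a] = (-11)·10²·(10+3·10)·(20-16)/20³ - (-11)·10²·10/20² = 11/2 kN·m
Load 2 — uniform load w=8 kN/m over full span:
  M_2 = wLx/2 - wL²/12 - wx²/2 = 8·20·16/2 - 8·20²/12 - 8·16²/2 = -32/3 kN·m
Load 3 — triangular load w₀=19 kN/m (0→w₀ over full span):
  M_3 = 3w₀Lx/20 - w₀L²/30 - w₀x³/(6L) = 3·19·20·16/20 - 19·20²/30 - 19·16³/(6·20) = 152/15 kN·m
Load 4 — point force P=15 kN at a=15 m (b=L-a=5):
  M_4 = Pa²(a+3b)(L-x)/L³ - Pa²b/L²  [x>a] = 15·15²·(15+3·5)·(20-16)/20³ - 15·15²·5/20² = 135/16 kN·m
Superposition: M = Σ M_i = 3217/240 kN·m ≈ 13.404167 kN·m

M(16) = 3217/240 kN·m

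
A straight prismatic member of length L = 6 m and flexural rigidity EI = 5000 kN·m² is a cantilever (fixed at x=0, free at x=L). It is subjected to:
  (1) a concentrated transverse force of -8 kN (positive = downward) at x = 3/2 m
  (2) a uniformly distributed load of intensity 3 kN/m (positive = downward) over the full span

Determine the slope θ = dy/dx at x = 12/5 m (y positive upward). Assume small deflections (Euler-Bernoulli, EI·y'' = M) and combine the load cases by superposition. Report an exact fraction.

θ(12/5) = -9459/625000 rad

Load 1 — point force P=-8 kN at a=3/2 m (b=L-a=9/2):
  θ_1 = -Pa²/(2EI)  [x>a] = -(-8)·(3/2)²/(2·5000) = 9/5000 rad
Load 2 — uniform load w=3 kN/m over full span:
  θ_2 = -wx(x²-3Lx+3L²)/(6EI) = -3·(12/5)·((12/5)²-3·6·(12/5)+3·6²)/(6·5000) = -1323/78125 rad
Superposition: θ = Σ θ_i = -9459/625000 rad ≈ -0.015134 rad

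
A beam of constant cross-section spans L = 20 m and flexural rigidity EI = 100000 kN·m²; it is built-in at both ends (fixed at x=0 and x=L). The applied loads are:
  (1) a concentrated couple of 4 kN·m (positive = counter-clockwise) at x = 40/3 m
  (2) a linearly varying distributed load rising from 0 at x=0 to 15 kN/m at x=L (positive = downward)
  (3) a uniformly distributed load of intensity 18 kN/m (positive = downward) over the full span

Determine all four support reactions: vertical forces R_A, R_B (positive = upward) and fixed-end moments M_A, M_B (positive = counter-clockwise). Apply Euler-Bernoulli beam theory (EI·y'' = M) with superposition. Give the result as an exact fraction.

Load 1 — applied couple M₀=4 kN·m at a=40/3 m (b=L-a=20/3):
  R_A = 6M₀ab/L³ = 6·4·(40/3)·(20/3)/20³ = 4/15 kN
  M_A = M₀b(2a-b)/L² = 4·(20/3)·(2·(40/3)-(20/3))/20² = 4/3 kN·m
  R_B = -6M₀ab/L³ = -6·4·(40/3)·(20/3)/20³ = -4/15 kN
  M_B = M₀a(2b-a)/L² = 4·(40/3)·(2·(20/3)-(40/3))/20² = 0 kN·m
Load 2 — triangular load w₀=15 kN/m (0→w₀ over full span):
  R_A = 3w₀L/20 = 3·15·20/20 = 45 kN
  M_A = w₀L²/30 = 15·20²/30 = 200 kN·m
  R_B = 7w₀L/20 = 7·15·20/20 = 105 kN
  M_B = -w₀L²/20 = -15·20²/20 = -300 kN·m
Load 3 — uniform load w=18 kN/m over full span:
  R_A = wL/2 = 18·20/2 = 180 kN
  M_A = wL²/12 = 18·20²/12 = 600 kN·m
  R_B = wL/2 = 18·20/2 = 180 kN
  M_B = -wL²/12 = -18·20²/12 = -600 kN·m
Superposition: R_A = 3379/15 kN, M_A = 2404/3 kN·m, R_B = 4271/15 kN, M_B = -900 kN·m

R_A = 3379/15 kN, M_A = 2404/3 kN·m, R_B = 4271/15 kN, M_B = -900 kN·m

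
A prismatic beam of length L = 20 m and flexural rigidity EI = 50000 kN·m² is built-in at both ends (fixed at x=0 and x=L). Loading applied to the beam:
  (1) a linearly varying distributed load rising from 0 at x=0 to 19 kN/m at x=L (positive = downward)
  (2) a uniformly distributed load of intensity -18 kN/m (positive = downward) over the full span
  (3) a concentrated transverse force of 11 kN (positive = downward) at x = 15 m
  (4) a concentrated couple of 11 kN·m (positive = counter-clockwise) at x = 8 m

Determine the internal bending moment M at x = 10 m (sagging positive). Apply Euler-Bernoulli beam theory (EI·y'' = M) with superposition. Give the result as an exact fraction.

Load 1 — triangular load w₀=19 kN/m (0→w₀ over full span):
  M_1 = 3w₀Lx/20 - w₀L²/30 - w₀x³/(6L) = 3·19·20·10/20 - 19·20²/30 - 19·10³/(6·20) = 475/3 kN·m
Load 2 — uniform load w=-18 kN/m over full span:
  M_2 = wLx/2 - wL²/12 - wx²/2 = (-18)·20·10/2 - (-18)·20²/12 - (-18)·10²/2 = -300 kN·m
Load 3 — point force P=11 kN at a=15 m (b=L-a=5):
  M_3 = Pb²(3a+b)x/L³ - Pab²/L²  [x≤a] = 11·5²·(3·15+5)·10/20³ - 11·15·5²/20² = 55/8 kN·m
Load 4 — applied couple M₀=11 kN·m at a=8 m (b=L-a=12):
  M_4 = R_Ax - M_A - M₀  [x>a] with R_A=99/125, M_A=33/25 = (99/125)·10 - (33/25) - 11 = -22/5 kN·m
Superposition: M = Σ M_i = -16703/120 kN·m ≈ -139.191667 kN·m

M(10) = -16703/120 kN·m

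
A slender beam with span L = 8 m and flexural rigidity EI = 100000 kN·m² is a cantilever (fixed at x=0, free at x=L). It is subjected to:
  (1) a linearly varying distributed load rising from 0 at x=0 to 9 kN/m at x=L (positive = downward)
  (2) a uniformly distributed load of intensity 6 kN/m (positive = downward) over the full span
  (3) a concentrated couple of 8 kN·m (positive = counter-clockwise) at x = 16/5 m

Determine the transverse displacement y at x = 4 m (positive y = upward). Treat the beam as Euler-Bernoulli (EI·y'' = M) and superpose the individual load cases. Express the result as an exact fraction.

y(4) = -3419/156250 m

Load 1 — triangular load w₀=9 kN/m (0→w₀ over full span):
  y_1 = (w₀Lx³/12-w₀L²x²/6-w₀x⁵/(120L))/EI = (9·8·4³/12-9·8²·4²/6-9·4⁵/(120·8))/100000 = -363/31250 m
Load 2 — uniform load w=6 kN/m over full span:
  y_2 = -wx²(x²-4Lx+6L²)/(24EI) = -6·4²·(4²-4·8·4+6·8²)/(24·100000) = -34/3125 m
Load 3 — applied couple M₀=8 kN·m at a=16/5 m (b=L-a=24/5):
  y_3 = M₀a(2x-a)/(2EI)  [x>a] = 8·(16/5)·(2·4-(16/5))/(2·100000) = 48/78125 m
Superposition: y = Σ y_i = -3419/156250 m ≈ -0.021882 m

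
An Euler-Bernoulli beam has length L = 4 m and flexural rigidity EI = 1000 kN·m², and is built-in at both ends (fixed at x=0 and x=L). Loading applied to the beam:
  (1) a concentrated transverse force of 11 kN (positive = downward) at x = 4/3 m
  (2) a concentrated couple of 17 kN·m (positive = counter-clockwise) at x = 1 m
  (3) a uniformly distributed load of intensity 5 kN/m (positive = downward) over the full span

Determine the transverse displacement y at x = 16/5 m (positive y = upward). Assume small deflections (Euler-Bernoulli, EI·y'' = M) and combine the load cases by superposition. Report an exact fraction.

y(16/5) = -17677/20250000 m

Load 1 — point force P=11 kN at a=4/3 m (b=L-a=8/3):
  y_1 = -Pa²(L-x)²(3bL-(3b+a)(L-x))/(6L³EI)  [x>a] = -11·(4/3)²·(4-(16/5))²·(3·(8/3)·4-(3·(8/3)+(4/3))·(4-(16/5)))/(6·4³·1000) = -1012/1265625 m
Load 2 — applied couple M₀=17 kN·m at a=1 m (b=L-a=3):
  y_2 = (R_Ax³/6 - M_Ax²/2 - M₀(x-a)²/2)/EI  [x>a] with R_A=153/32, M_A=-51/16 = ((153/32)·(16/5)³/6 - (-51/16)·(16/5)²/2 - 17·((16/5)-1)²/2)/1000 = 323/250000 m
Load 3 — uniform load w=5 kN/m over full span:
  y_3 = -wx²(L-x)²/(24EI) = -5·(16/5)²·(4-(16/5))²/(24·1000) = -64/46875 m
Superposition: y = Σ y_i = -17677/20250000 m ≈ -0.000873 m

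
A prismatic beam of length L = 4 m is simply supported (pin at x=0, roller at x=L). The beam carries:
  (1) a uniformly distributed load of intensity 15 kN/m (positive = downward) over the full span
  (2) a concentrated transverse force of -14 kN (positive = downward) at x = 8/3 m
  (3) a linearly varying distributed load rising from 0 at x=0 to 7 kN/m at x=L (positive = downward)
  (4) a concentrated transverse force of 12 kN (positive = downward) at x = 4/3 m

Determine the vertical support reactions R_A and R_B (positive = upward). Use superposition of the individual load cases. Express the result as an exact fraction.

Load 1 — uniform load w=15 kN/m over full span:
  R_A = wL/2 = 15·4/2 = 30 kN
  R_B = wL/2 = 15·4/2 = 30 kN
Load 2 — point force P=-14 kN at a=8/3 m (b=L-a=4/3):
  R_A = Pb/L = (-14)·(4/3)/4 = -14/3 kN
  R_B = Pa/L = (-14)·(8/3)/4 = -28/3 kN
Load 3 — triangular load w₀=7 kN/m (0→w₀ over full span):
  R_A = w₀L/6 = 7·4/6 = 14/3 kN
  R_B = w₀L/3 = 7·4/3 = 28/3 kN
Load 4 — point force P=12 kN at a=4/3 m (b=L-a=8/3):
  R_A = Pb/L = 12·(8/3)/4 = 8 kN
  R_B = Pa/L = 12·(4/3)/4 = 4 kN
Superposition: R_A = 38 kN, R_B = 34 kN

R_A = 38 kN, R_B = 34 kN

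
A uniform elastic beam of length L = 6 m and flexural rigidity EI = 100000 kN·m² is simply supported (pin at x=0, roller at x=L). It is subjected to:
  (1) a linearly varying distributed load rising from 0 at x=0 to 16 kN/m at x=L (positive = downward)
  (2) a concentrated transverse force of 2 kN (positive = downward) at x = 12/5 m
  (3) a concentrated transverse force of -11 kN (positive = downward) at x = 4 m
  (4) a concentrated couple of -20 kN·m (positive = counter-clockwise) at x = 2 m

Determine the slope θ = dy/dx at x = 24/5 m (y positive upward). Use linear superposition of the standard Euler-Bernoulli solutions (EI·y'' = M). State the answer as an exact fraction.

θ(24/5) = 75041/140625000 rad

Load 1 — triangular load w₀=16 kN/m (0→w₀ over full span):
  θ_1 = -w₀(7L⁴-30L²x²+15x⁴)/(360LEI) = -16·(7·6⁴-30·6²·(24/5)²+15·(24/5)⁴)/(360·6·100000) = 2271/3906250 rad
Load 2 — point force P=2 kN at a=12/5 m (b=L-a=18/5):
  θ_2 = -Pa(2L²-6Lx+3x²+a²)/(6LEI)  [x>a] = -2·(12/5)·(2·6²-6·6·(24/5)+3·(24/5)²+(12/5)²)/(6·6·100000) = 27/781250 rad
Load 3 — point force P=-11 kN at a=4 m (b=L-a=2):
  θ_3 = -Pa(2L²-6Lx+3x²+a²)/(6LEI)  [x>a] = -(-11)·4·(2·6²-6·6·(24/5)+3·(24/5)²+4²)/(6·6·100000) = -539/2812500 rad
Load 4 — applied couple M₀=-20 kN·m at a=2 m (b=L-a=4):
  θ_4 = (M₀x²/(2L)-M₀(x-a)+C₁)/EI  [x>a] with C₁=M₀(3b²-L²)/(6L)=-20/3 = ((-20)·(24/5)²/(2·6)-(-20)·((24/5)-2)+(-20/3))/100000 = 41/375000 rad
Superposition: θ = Σ θ_i = 75041/140625000 rad ≈ 0.000534 rad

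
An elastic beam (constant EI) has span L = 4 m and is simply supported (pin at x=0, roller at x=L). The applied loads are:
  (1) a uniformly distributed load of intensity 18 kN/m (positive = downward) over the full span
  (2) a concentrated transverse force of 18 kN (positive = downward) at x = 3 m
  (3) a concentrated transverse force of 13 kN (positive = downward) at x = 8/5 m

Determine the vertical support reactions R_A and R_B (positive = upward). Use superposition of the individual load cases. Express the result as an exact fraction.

Load 1 — uniform load w=18 kN/m over full span:
  R_A = wL/2 = 18·4/2 = 36 kN
  R_B = wL/2 = 18·4/2 = 36 kN
Load 2 — point force P=18 kN at a=3 m (b=L-a=1):
  R_A = Pb/L = 18·1/4 = 9/2 kN
  R_B = Pa/L = 18·3/4 = 27/2 kN
Load 3 — point force P=13 kN at a=8/5 m (b=L-a=12/5):
  R_A = Pb/L = 13·(12/5)/4 = 39/5 kN
  R_B = Pa/L = 13·(8/5)/4 = 26/5 kN
Superposition: R_A = 483/10 kN, R_B = 547/10 kN

R_A = 483/10 kN, R_B = 547/10 kN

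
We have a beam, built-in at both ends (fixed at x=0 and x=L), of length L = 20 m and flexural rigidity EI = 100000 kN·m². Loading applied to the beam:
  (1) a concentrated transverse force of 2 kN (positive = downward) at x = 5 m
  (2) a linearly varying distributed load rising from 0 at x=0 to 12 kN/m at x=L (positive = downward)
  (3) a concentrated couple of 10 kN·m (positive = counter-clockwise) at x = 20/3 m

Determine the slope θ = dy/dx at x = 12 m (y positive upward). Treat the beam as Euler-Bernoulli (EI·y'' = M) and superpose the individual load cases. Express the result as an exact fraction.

Load 1 — point force P=2 kN at a=5 m (b=L-a=15):
  θ_1 = Pa²(L-x)(2bL-(3b+a)(L-x))/(2L³EI)  [x>a] = 2·5²·(20-12)·(2·15·20-(3·15+5)·(20-12))/(2·20³·100000) = 1/20000 rad
Load 2 — triangular load w₀=12 kN/m (0→w₀ over full span):
  θ_2 = -w₀(2x(L-x)(L-2x)(x+2L)+x²(L-x)²)/(120LEI) = -12·(2·12·(20-12)·(20-2·12)·(12+2·20)+12²·(20-12)²)/(120·20·100000) = 24/15625 rad
Load 3 — applied couple M₀=10 kN·m at a=20/3 m (b=L-a=40/3):
  θ_3 = (R_Ax²/2 - M_Ax - M₀(x-a))/EI  [x>a] with R_A=2/3, M_A=0 = ((2/3)·12²/2 - 0·12 - 10·(12-(20/3)))/100000 = -1/18750 rad
Superposition: θ = Σ θ_i = 2299/1500000 rad ≈ 0.001533 rad

θ(12) = 2299/1500000 rad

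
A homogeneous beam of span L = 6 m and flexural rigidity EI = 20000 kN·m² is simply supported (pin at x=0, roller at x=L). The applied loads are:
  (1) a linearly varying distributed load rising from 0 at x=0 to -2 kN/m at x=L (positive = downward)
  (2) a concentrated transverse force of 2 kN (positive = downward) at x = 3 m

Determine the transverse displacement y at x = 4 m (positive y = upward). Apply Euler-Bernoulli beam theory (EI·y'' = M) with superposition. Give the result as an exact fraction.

y(4) = 67/180000 m

Load 1 — triangular load w₀=-2 kN/m (0→w₀ over full span):
  y_1 = -w₀x(7L⁴-10L²x²+3x⁴)/(360LEI) = -(-2)·4·(7·6⁴-10·6²·4²+3·4⁴)/(360·6·20000) = 17/22500 m
Load 2 — point force P=2 kN at a=3 m (b=L-a=3):
  y_2 = -Pa(L-x)(2Lx-a²-x²)/(6LEI)  [x>a] = -2·3·(6-4)·(2·6·4-3²-4²)/(6·6·20000) = -23/60000 m
Superposition: y = Σ y_i = 67/180000 m ≈ 0.000372 m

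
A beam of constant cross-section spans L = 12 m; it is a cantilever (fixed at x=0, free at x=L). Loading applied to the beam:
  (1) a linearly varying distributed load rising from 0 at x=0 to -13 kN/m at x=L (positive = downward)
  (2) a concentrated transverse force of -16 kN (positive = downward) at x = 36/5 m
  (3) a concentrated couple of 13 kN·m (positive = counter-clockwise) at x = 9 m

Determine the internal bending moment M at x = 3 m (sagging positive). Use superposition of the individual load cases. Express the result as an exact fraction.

Load 1 — triangular load w₀=-13 kN/m (0→w₀ over full span):
  M_1 = w₀Lx/2 - w₀L²/3 - w₀x³/(6L) = (-13)·12·3/2 - (-13)·12²/3 - (-13)·3³/(6·12) = 3159/8 kN·m
Load 2 — point force P=-16 kN at a=36/5 m (b=L-a=24/5):
  M_2 = -P(a-x)  [x≤a] = -(-16)·((36/5)-3) = 336/5 kN·m
Load 3 — applied couple M₀=13 kN·m at a=9 m (b=L-a=3):
  M_3 = M₀  [x≤a] = 13 = 13 kN·m
Superposition: M = Σ M_i = 19003/40 kN·m ≈ 475.075000 kN·m

M(3) = 19003/40 kN·m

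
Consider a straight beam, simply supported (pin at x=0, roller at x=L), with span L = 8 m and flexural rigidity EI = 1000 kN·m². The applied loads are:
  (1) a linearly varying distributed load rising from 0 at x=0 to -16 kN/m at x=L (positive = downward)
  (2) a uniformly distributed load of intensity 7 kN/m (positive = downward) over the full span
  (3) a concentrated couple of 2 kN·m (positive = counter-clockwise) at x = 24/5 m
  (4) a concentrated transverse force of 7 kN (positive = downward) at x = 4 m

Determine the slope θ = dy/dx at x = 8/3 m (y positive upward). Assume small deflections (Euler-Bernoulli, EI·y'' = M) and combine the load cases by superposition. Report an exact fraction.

θ(8/3) = -461/1518750 rad

Load 1 — triangular load w₀=-16 kN/m (0→w₀ over full span):
  θ_1 = -w₀(7L⁴-30L²x²+15x⁴)/(360LEI) = -(-16)·(7·8⁴-30·8²·(8/3)²+15·(8/3)⁴)/(360·8·1000) = 13312/151875 rad
Load 2 — uniform load w=7 kN/m over full span:
  θ_2 = -w(L³-6Lx²+4x³)/(24EI) = -7·(8³-6·8·(8/3)²+4·(8/3)³)/(24·1000) = -728/10125 rad
Load 3 — applied couple M₀=2 kN·m at a=24/5 m (b=L-a=16/5):
  θ_3 = (M₀x²/(2L)+C₁)/EI  [x≤a] with C₁=M₀(3b²-L²)/(6L)=-104/75 = (2·(8/3)²/(2·8)+(-104/75))/1000 = -14/28125 rad
Load 4 — point force P=7 kN at a=4 m (b=L-a=4):
  θ_4 = -Pb(L²-b²-3x²)/(6LEI)  [x≤a] = -7·4·(8²-4²-3·(8/3)²)/(6·8·1000) = -7/450 rad
Superposition: θ = Σ θ_i = -461/1518750 rad ≈ -0.000304 rad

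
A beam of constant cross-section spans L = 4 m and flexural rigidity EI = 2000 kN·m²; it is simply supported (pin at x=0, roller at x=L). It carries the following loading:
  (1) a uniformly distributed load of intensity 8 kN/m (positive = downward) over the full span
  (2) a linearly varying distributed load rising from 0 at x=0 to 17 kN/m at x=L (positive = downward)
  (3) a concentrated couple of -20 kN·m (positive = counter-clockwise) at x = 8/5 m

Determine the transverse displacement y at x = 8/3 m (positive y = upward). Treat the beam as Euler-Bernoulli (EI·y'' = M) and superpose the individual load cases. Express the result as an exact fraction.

y(8/3) = -12716/455625 m

Load 1 — uniform load w=8 kN/m over full span:
  y_1 = -wx(L³-2Lx²+x³)/(24EI) = -8·(8/3)·(4³-2·4·(8/3)²+(8/3)³)/(24·2000) = -352/30375 m
Load 2 — triangular load w₀=17 kN/m (0→w₀ over full span):
  y_2 = -w₀x(7L⁴-10L²x²+3x⁴)/(360LEI) = -17·(8/3)·(7·4⁴-10·4²·(8/3)²+3·(8/3)⁴)/(360·4·2000) = -1156/91125 m
Load 3 — applied couple M₀=-20 kN·m at a=8/5 m (b=L-a=12/5):
  y_3 = (M₀x³/(6L)-M₀(x-a)²/2+C₁x)/EI  [x>a] with C₁=M₀(3b²-L²)/(6L)=-16/15 = ((-20)·(8/3)³/(6·4)-(-20)·((8/3)-(8/5))²/2+(-16/15)·(8/3))/2000 = -184/50625 m
Superposition: y = Σ y_i = -12716/455625 m ≈ -0.027909 m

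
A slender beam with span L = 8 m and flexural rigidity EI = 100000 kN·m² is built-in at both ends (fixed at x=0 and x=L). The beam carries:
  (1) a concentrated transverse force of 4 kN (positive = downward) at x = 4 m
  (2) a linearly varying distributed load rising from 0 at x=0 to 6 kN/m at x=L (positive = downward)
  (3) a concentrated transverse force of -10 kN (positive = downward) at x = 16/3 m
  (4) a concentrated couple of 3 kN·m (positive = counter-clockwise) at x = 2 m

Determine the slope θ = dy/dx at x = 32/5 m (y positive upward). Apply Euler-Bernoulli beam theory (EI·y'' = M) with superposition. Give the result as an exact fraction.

θ(32/5) = 13723/210937500 rad

Load 1 — point force P=4 kN at a=4 m (b=L-a=4):
  θ_1 = Pa²(L-x)(2bL-(3b+a)(L-x))/(2L³EI)  [x>a] = 4·4²·(8-(32/5))·(2·4·8-(3·4+4)·(8-(32/5)))/(2·8³·100000) = 3/78125 rad
Load 2 — triangular load w₀=6 kN/m (0→w₀ over full span):
  θ_2 = -w₀(2x(L-x)(L-2x)(x+2L)+x²(L-x)²)/(120LEI) = -6·(2·(32/5)·(8-(32/5))·(8-2·(32/5))·((32/5)+2·8)+(32/5)²·(8-(32/5))²)/(120·8·100000) = 256/1953125 rad
Load 3 — point force P=-10 kN at a=16/3 m (b=L-a=8/3):
  θ_3 = Pa²(L-x)(2bL-(3b+a)(L-x))/(2L³EI)  [x>a] = (-10)·(16/3)²·(8-(32/5))·(2·(8/3)·8-(3·(8/3)+(16/3))·(8-(32/5)))/(2·8³·100000) = -8/84375 rad
Load 4 — applied couple M₀=3 kN·m at a=2 m (b=L-a=6):
  θ_4 = (R_Ax²/2 - M_Ax - M₀(x-a))/EI  [x>a] with R_A=27/64, M_A=-9/16 = ((27/64)·(32/5)²/2 - (-9/16)·(32/5) - 3·((32/5)-2))/100000 = -3/312500 rad
Superposition: θ = Σ θ_i = 13723/210937500 rad ≈ 0.000065 rad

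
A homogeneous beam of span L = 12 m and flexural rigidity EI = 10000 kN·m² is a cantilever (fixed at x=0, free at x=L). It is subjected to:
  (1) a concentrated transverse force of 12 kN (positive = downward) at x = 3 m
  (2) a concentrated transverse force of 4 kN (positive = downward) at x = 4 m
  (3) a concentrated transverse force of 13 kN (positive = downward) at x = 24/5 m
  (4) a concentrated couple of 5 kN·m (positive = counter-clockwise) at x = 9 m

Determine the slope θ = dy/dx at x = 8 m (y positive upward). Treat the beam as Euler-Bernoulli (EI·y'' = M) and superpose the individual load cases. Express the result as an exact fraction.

θ(8) = -2447/125000 rad

Load 1 — point force P=12 kN at a=3 m (b=L-a=9):
  θ_1 = -Pa²/(2EI)  [x>a] = -12·3²/(2·10000) = -27/5000 rad
Load 2 — point force P=4 kN at a=4 m (b=L-a=8):
  θ_2 = -Pa²/(2EI)  [x>a] = -4·4²/(2·10000) = -2/625 rad
Load 3 — point force P=13 kN at a=24/5 m (b=L-a=36/5):
  θ_3 = -Pa²/(2EI)  [x>a] = -13·(24/5)²/(2·10000) = -234/15625 rad
Load 4 — applied couple M₀=5 kN·m at a=9 m (b=L-a=3):
  θ_4 = M₀x/EI  [x≤a] = 5·8/10000 = 1/250 rad
Superposition: θ = Σ θ_i = -2447/125000 rad ≈ -0.019576 rad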